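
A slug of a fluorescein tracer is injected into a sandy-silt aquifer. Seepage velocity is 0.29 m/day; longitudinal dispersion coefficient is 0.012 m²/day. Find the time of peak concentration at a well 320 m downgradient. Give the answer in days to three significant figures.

For the 1D instantaneous-source solution, setting ∂C/∂t = 0 at fixed x gives v²t² + 2Dt − x² = 0, so t = (√(D² + v²x²) − D)/v².
√(D² + v²x²) = √(0.012² + 0.29² × 320²) = 92.80; v² = 0.0841.
t = (92.80 − 0.012)/0.0841 = 1100 days (vs. the pure-advection estimate x/v = 1100 d).

1100 days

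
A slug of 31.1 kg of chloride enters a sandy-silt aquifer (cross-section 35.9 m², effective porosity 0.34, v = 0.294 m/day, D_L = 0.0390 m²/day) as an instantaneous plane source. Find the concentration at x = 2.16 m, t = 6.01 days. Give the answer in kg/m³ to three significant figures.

1.26 kg/m³

For an instantaneous plane source, C(x,t) = M/(n_e·A·√(4πDt)) · exp(−(x−vt)²/(4Dt)), with n_e·A the pore (flow) area.
Plume center vt = 0.294 × 6.01 = 1.76694 m, so the well at 2.16 m is 0.39306 m downgradient of the peak.
√(4πDt) = 1.716 m, giving peak height M/(n_e·A·√(4πDt)) = 31.1/(0.34 × 35.9 × 1.716) = 1.485 kg/m³.
(x−vt)²/(4Dt) = (0.39306)²/(4 × 0.0390 × 6.01) = 0.1648; exp(−0.1648) = 0.8481.
C = 1.485 × 0.8481 = 1.26 kg/m³.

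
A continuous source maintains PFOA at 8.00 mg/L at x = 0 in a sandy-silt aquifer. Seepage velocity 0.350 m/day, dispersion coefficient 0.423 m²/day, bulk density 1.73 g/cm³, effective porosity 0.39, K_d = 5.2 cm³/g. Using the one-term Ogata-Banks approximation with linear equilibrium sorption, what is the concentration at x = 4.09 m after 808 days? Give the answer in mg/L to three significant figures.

7.40 mg/L

Retardation factor R = 1 + ρ_b·K_d/n = 1 + 1.73 × 5.2/0.39 = 24.07.
Sorption retards both mechanisms: v_R = v/R = 0.01454 m/day, D_R = D/R = 0.01757 m²/day.
v_R·t = 0.01454 × 808 = 11.74832 m; 2√(D_R t) = 7.536 m; argument = (4.09 − 11.74832)/7.536 = -1.016.
C = C₀ × ½·erfc(-1.016) = 8.00 × 0.9246 = 7.40 mg/L.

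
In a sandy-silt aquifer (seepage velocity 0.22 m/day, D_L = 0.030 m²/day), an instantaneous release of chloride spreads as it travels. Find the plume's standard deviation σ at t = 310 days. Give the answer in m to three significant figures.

4.31 m

Dispersive spreading gives a Gaussian with σ² = 2Dt; advection only shifts the center.
σ = √(2 × 0.030 × 310) = 4.31 m.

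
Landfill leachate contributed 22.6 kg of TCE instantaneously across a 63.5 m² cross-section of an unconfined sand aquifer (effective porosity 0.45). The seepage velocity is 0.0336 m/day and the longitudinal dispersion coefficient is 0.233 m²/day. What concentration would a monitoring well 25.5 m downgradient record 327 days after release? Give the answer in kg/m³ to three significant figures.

For an instantaneous plane source, C(x,t) = M/(n_e·A·√(4πDt)) · exp(−(x−vt)²/(4Dt)), with n_e·A the pore (flow) area.
Plume center vt = 0.0336 × 327 = 10.9872 m, so the well at 25.5 m is 14.5128 m downgradient of the peak.
√(4πDt) = 30.94 m, giving peak height M/(n_e·A·√(4πDt)) = 22.6/(0.45 × 63.5 × 30.94) = 0.02556 kg/m³.
(x−vt)²/(4Dt) = (14.5128)²/(4 × 0.233 × 327) = 0.6911; exp(−0.6911) = 0.5010.
C = 0.02556 × 0.5010 = 0.0128 kg/m³.

0.0128 kg/m³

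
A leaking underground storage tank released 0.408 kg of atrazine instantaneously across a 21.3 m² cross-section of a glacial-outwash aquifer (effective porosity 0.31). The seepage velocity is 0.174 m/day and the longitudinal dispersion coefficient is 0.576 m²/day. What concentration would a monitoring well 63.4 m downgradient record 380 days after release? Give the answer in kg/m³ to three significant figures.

0.00117 kg/m³

For an instantaneous plane source, C(x,t) = M/(n_e·A·√(4πDt)) · exp(−(x−vt)²/(4Dt)), with n_e·A the pore (flow) area.
Plume center vt = 0.174 × 380 = 66.12 m, so the well at 63.4 m is 2.72 m upgradient of the peak.
√(4πDt) = 52.45 m, giving peak height M/(n_e·A·√(4πDt)) = 0.408/(0.31 × 21.3 × 52.45) = 0.001178 kg/m³.
(x−vt)²/(4Dt) = (-2.72)²/(4 × 0.576 × 380) = 0.008450; exp(−0.008450) = 0.9916.
C = 0.001178 × 0.9916 = 0.00117 kg/m³.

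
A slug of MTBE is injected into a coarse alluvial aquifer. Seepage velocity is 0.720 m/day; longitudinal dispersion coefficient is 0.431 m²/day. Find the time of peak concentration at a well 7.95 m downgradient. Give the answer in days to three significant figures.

10.2 days

For the 1D instantaneous-source solution, setting ∂C/∂t = 0 at fixed x gives v²t² + 2Dt − x² = 0, so t = (√(D² + v²x²) − D)/v².
√(D² + v²x²) = √(0.431² + 0.720² × 7.95²) = 5.740; v² = 0.5184.
t = (5.740 − 0.431)/0.5184 = 10.2 days (vs. the pure-advection estimate x/v = 11.0 d).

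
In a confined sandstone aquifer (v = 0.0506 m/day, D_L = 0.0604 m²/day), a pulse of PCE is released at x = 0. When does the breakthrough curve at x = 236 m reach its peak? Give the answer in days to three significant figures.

For the 1D instantaneous-source solution, setting ∂C/∂t = 0 at fixed x gives v²t² + 2Dt − x² = 0, so t = (√(D² + v²x²) − D)/v².
√(D² + v²x²) = √(0.0604² + 0.0506² × 236²) = 11.94; v² = 0.00256036.
t = (11.94 − 0.0604)/0.00256036 = 4640 days (vs. the pure-advection estimate x/v = 4660 d).

4640 days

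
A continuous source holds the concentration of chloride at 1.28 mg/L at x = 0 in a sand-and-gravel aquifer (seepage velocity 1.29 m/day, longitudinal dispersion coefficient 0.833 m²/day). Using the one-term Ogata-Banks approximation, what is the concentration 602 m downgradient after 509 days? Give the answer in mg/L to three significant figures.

For a continuous step input, C/C₀ ≈ ½·erfc((x−vt)/(2√(Dt))).
vt = 1.29 × 509 = 656.61 m and 2√(Dt) = 2√(0.833 × 509) = 41.18 m.
Argument (x−vt)/(2√(Dt)) = (602 − 656.61)/41.18 = -1.326; ½·erfc(-1.326) = 0.9696.
C = 1.28 × 0.9696 = 1.24 mg/L.

1.24 mg/L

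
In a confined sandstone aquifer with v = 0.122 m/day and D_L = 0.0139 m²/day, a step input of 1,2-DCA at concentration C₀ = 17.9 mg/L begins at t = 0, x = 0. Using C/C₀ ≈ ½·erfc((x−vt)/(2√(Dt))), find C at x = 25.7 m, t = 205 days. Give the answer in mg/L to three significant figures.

6.91 mg/L

For a continuous step input, C/C₀ ≈ ½·erfc((x−vt)/(2√(Dt))).
vt = 0.122 × 205 = 25.01 m and 2√(Dt) = 2√(0.0139 × 205) = 3.376 m.
Argument (x−vt)/(2√(Dt)) = (25.7 − 25.01)/3.376 = 0.2044; ½·erfc(0.2044) = 0.3863.
C = 17.9 × 0.3863 = 6.91 mg/L.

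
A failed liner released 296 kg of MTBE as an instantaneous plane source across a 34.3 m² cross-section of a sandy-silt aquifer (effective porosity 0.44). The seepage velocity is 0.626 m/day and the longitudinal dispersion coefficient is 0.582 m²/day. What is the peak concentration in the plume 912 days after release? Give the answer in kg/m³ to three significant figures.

0.240 kg/m³

The peak of an instantaneous 1D plume sits at x = vt; there the Gaussian factor is 1 and C_max = M/(n_e·A·√(4πDt)), where n_e·A is the pore area the mass is dissolved in.
√(4πDt) = √(4π × 0.582 × 912) = 81.67 m, so C_max = 296/(0.44 × 34.3 × 81.67) = 0.240 kg/m³.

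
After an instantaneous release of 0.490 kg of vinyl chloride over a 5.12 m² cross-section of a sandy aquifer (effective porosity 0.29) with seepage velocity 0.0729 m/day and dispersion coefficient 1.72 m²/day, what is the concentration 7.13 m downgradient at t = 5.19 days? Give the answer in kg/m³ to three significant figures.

0.00869 kg/m³

For an instantaneous plane source, C(x,t) = M/(n_e·A·√(4πDt)) · exp(−(x−vt)²/(4Dt)), with n_e·A the pore (flow) area.
Plume center vt = 0.0729 × 5.19 = 0.378351 m, so the well at 7.13 m is 6.751649 m downgradient of the peak.
√(4πDt) = 10.59 m, giving peak height M/(n_e·A·√(4πDt)) = 0.490/(0.29 × 5.12 × 10.59) = 0.03116 kg/m³.
(x−vt)²/(4Dt) = (6.751649)²/(4 × 1.72 × 5.19) = 1.277; exp(−1.277) = 0.2789.
C = 0.03116 × 0.2789 = 0.00869 kg/m³.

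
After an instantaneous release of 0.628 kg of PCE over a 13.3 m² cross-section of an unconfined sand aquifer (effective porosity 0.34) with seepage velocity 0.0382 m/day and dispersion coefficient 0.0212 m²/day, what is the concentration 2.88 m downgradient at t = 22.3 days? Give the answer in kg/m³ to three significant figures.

For an instantaneous plane source, C(x,t) = M/(n_e·A·√(4πDt)) · exp(−(x−vt)²/(4Dt)), with n_e·A the pore (flow) area.
Plume center vt = 0.0382 × 22.3 = 0.85186 m, so the well at 2.88 m is 2.02814 m downgradient of the peak.
√(4πDt) = 2.437 m, giving peak height M/(n_e·A·√(4πDt)) = 0.628/(0.34 × 13.3 × 2.437) = 0.05699 kg/m³.
(x−vt)²/(4Dt) = (2.02814)²/(4 × 0.0212 × 22.3) = 2.175; exp(−2.175) = 0.1136.
C = 0.05699 × 0.1136 = 0.00647 kg/m³.

0.00647 kg/m³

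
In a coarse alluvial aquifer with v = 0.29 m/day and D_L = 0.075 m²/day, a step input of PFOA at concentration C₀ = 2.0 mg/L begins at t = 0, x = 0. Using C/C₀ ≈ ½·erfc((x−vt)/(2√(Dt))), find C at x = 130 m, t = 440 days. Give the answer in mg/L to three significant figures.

0.768 mg/L

For a continuous step input, C/C₀ ≈ ½·erfc((x−vt)/(2√(Dt))).
vt = 0.29 × 440 = 127.6 m and 2√(Dt) = 2√(0.075 × 440) = 11.49 m.
Argument (x−vt)/(2√(Dt)) = (130 − 127.6)/11.49 = 0.2089; ½·erfc(0.2089) = 0.3838.
C = 2.0 × 0.3838 = 0.768 mg/L.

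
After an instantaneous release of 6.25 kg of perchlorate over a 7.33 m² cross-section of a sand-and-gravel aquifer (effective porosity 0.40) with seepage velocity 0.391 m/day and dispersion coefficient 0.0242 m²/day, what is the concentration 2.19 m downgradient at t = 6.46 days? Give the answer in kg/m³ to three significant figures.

1.27 kg/m³

For an instantaneous plane source, C(x,t) = M/(n_e·A·√(4πDt)) · exp(−(x−vt)²/(4Dt)), with n_e·A the pore (flow) area.
Plume center vt = 0.391 × 6.46 = 2.52586 m, so the well at 2.19 m is 0.33586 m upgradient of the peak.
√(4πDt) = 1.402 m, giving peak height M/(n_e·A·√(4πDt)) = 6.25/(0.40 × 7.33 × 1.402) = 1.520 kg/m³.
(x−vt)²/(4Dt) = (-0.33586)²/(4 × 0.0242 × 6.46) = 0.1804; exp(−0.1804) = 0.8349.
C = 1.520 × 0.8349 = 1.27 kg/m³.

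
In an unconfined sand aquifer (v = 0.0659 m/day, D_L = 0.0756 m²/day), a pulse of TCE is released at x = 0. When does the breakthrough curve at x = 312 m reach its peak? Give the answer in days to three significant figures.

For the 1D instantaneous-source solution, setting ∂C/∂t = 0 at fixed x gives v²t² + 2Dt − x² = 0, so t = (√(D² + v²x²) − D)/v².
√(D² + v²x²) = √(0.0756² + 0.0659² × 312²) = 20.56; v² = 0.00434281.
t = (20.56 − 0.0756)/0.00434281 = 4720 days (vs. the pure-advection estimate x/v = 4730 d).

4720 days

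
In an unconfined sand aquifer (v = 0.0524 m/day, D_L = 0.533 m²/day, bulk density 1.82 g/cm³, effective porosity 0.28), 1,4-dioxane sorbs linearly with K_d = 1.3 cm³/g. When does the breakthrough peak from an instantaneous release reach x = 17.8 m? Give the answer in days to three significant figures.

Retardation factor R = 1 + ρ_b·K_d/n = 1 + 1.82 × 1.3/0.28 = 9.450.
Sorption retards both mechanisms: v_R = v/R = 0.005545 m/day, D_R = D/R = 0.05640 m²/day.
Peak time from v_R²t² + 2D_R t − x² = 0: t = (√(D_R² + v_R²x²) − D_R)/v_R².
√(D_R² + v_R²x²) = √(0.05640² + 0.005545² × 17.8²) = 0.1137; v_R² = 3.075e-05.
t = (0.1137 − 0.05640)/3.075e-05 = 1860 days.

1860 days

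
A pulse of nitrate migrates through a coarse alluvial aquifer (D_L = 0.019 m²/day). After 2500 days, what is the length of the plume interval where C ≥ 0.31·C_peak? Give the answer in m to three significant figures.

29.8 m

The plume is Gaussian with σ = √(2Dt) = √(2 × 0.019 × 2500) = 9.747 m.
C/C_peak = exp(−Δx²/(2σ²)) = 0.31 ⇒ Δx = σ·√(−2 ln 0.31) = 9.747 × 1.530 = 14.91 m.
Width = 2Δx = 29.8 m.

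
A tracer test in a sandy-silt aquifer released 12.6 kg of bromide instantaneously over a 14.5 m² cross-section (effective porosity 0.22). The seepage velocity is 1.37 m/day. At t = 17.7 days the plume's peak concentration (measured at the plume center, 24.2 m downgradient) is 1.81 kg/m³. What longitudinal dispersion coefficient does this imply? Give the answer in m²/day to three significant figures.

At the plume center C_max = M/(n_e·A·√(4πDt)), so D = M²/(4πt·(n_e·A·C_max)²).
n_e·A·C_max = 0.22 × 14.5 × 1.81 = 5.774 kg/m.
D = 12.6²/(4π × 17.7 × 5.774²) = 0.0214 m²/day.

0.0214 m²/day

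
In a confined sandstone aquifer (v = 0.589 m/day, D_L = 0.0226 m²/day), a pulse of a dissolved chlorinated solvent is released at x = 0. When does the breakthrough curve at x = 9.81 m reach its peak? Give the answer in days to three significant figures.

For the 1D instantaneous-source solution, setting ∂C/∂t = 0 at fixed x gives v²t² + 2Dt − x² = 0, so t = (√(D² + v²x²) − D)/v².
√(D² + v²x²) = √(0.0226² + 0.589² × 9.81²) = 5.778; v² = 0.346921.
t = (5.778 − 0.0226)/0.346921 = 16.6 days (vs. the pure-advection estimate x/v = 16.7 d).

16.6 days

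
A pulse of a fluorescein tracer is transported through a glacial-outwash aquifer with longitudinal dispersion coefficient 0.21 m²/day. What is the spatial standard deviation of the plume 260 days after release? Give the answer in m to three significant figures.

10.4 m

Dispersive spreading gives a Gaussian with σ² = 2Dt; advection only shifts the center.
σ = √(2 × 0.21 × 260) = 10.4 m.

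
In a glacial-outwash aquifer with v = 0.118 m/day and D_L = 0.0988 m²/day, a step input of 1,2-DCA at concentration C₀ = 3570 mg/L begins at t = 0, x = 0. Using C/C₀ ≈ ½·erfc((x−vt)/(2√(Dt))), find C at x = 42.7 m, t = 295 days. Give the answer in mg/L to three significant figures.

538 mg/L

For a continuous step input, C/C₀ ≈ ½·erfc((x−vt)/(2√(Dt))).
vt = 0.118 × 295 = 34.81 m and 2√(Dt) = 2√(0.0988 × 295) = 10.80 m.
Argument (x−vt)/(2√(Dt)) = (42.7 − 34.81)/10.80 = 0.7306; ½·erfc(0.7306) = 0.1507.
C = 3570 × 0.1507 = 538 mg/L.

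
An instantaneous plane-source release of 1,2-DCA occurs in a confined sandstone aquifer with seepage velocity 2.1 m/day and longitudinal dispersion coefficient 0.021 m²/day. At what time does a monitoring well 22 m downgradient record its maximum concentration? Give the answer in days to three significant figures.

For the 1D instantaneous-source solution, setting ∂C/∂t = 0 at fixed x gives v²t² + 2Dt − x² = 0, so t = (√(D² + v²x²) − D)/v².
√(D² + v²x²) = √(0.021² + 2.1² × 22²) = 46.20; v² = 4.41.
t = (46.20 − 0.021)/4.41 = 10.5 days (vs. the pure-advection estimate x/v = 10.5 d).

10.5 days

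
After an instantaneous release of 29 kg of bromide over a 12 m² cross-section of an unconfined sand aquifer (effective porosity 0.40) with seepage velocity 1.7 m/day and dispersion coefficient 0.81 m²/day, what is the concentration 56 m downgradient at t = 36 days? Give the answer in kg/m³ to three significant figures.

0.250 kg/m³

For an instantaneous plane source, C(x,t) = M/(n_e·A·√(4πDt)) · exp(−(x−vt)²/(4Dt)), with n_e·A the pore (flow) area.
Plume center vt = 1.7 × 36 = 61.2 m, so the well at 56 m is 5.2 m upgradient of the peak.
√(4πDt) = 19.14 m, giving peak height M/(n_e·A·√(4πDt)) = 29/(0.40 × 12 × 19.14) = 0.3157 kg/m³.
(x−vt)²/(4Dt) = (-5.2)²/(4 × 0.81 × 36) = 0.2318; exp(−0.2318) = 0.7931.
C = 0.3157 × 0.7931 = 0.250 kg/m³.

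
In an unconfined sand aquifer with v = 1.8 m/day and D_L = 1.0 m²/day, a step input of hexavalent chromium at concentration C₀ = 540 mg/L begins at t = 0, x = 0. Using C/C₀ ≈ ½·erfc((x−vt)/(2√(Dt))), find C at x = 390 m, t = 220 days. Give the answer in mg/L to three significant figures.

331 mg/L

For a continuous step input, C/C₀ ≈ ½·erfc((x−vt)/(2√(Dt))).
vt = 1.8 × 220 = 396 m and 2√(Dt) = 2√(1.0 × 220) = 29.66 m.
Argument (x−vt)/(2√(Dt)) = (390 − 396)/29.66 = -0.2023; ½·erfc(-0.2023) = 0.6126.
C = 540 × 0.6126 = 331 mg/L.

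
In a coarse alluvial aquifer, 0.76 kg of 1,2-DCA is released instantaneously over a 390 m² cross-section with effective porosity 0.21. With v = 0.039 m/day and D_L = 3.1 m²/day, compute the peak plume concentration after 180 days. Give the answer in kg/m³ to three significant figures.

The peak of an instantaneous 1D plume sits at x = vt; there the Gaussian factor is 1 and C_max = M/(n_e·A·√(4πDt)), where n_e·A is the pore area the mass is dissolved in.
√(4πDt) = √(4π × 3.1 × 180) = 83.74 m, so C_max = 0.76/(0.21 × 390 × 83.74) = 0.000111 kg/m³.

0.000111 kg/m³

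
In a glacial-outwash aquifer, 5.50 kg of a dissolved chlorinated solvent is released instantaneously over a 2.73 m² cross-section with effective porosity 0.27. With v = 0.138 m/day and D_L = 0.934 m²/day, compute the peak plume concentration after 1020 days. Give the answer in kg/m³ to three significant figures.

The peak of an instantaneous 1D plume sits at x = vt; there the Gaussian factor is 1 and C_max = M/(n_e·A·√(4πDt)), where n_e·A is the pore area the mass is dissolved in.
√(4πDt) = √(4π × 0.934 × 1020) = 109.4 m, so C_max = 5.50/(0.27 × 2.73 × 109.4) = 0.0682 kg/m³.

0.0682 kg/m³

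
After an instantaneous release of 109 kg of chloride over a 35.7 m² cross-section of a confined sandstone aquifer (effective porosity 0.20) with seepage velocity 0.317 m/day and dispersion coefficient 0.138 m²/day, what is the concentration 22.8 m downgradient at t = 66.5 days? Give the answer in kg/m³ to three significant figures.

For an instantaneous plane source, C(x,t) = M/(n_e·A·√(4πDt)) · exp(−(x−vt)²/(4Dt)), with n_e·A the pore (flow) area.
Plume center vt = 0.317 × 66.5 = 21.0805 m, so the well at 22.8 m is 1.7195 m downgradient of the peak.
√(4πDt) = 10.74 m, giving peak height M/(n_e·A·√(4πDt)) = 109/(0.20 × 35.7 × 10.74) = 1.421 kg/m³.
(x−vt)²/(4Dt) = (1.7195)²/(4 × 0.138 × 66.5) = 0.08055; exp(−0.08055) = 0.9226.
C = 1.421 × 0.9226 = 1.31 kg/m³.

1.31 kg/m³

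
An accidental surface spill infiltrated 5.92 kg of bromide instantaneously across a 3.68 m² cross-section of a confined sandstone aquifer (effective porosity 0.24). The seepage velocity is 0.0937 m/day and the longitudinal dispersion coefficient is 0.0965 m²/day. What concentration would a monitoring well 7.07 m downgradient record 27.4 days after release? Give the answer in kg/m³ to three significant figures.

0.171 kg/m³

For an instantaneous plane source, C(x,t) = M/(n_e·A·√(4πDt)) · exp(−(x−vt)²/(4Dt)), with n_e·A the pore (flow) area.
Plume center vt = 0.0937 × 27.4 = 2.56738 m, so the well at 7.07 m is 4.50262 m downgradient of the peak.
√(4πDt) = 5.764 m, giving peak height M/(n_e·A·√(4πDt)) = 5.92/(0.24 × 3.68 × 5.764) = 1.163 kg/m³.
(x−vt)²/(4Dt) = (4.50262)²/(4 × 0.0965 × 27.4) = 1.917; exp(−1.917) = 0.1470.
C = 1.163 × 0.1470 = 0.171 kg/m³.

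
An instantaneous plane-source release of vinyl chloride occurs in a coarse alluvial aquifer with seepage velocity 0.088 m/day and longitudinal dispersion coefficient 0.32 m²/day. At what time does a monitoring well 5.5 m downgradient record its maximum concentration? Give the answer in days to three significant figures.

For the 1D instantaneous-source solution, setting ∂C/∂t = 0 at fixed x gives v²t² + 2Dt − x² = 0, so t = (√(D² + v²x²) − D)/v².
√(D² + v²x²) = √(0.32² + 0.088² × 5.5²) = 0.5802; v² = 0.007744.
t = (0.5802 − 0.32)/0.007744 = 33.6 days (vs. the pure-advection estimate x/v = 62.5 d).

33.6 days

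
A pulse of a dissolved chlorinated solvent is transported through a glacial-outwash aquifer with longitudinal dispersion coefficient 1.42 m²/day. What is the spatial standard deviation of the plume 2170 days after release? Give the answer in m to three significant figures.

78.5 m

Dispersive spreading gives a Gaussian with σ² = 2Dt; advection only shifts the center.
σ = √(2 × 1.42 × 2170) = 78.5 m.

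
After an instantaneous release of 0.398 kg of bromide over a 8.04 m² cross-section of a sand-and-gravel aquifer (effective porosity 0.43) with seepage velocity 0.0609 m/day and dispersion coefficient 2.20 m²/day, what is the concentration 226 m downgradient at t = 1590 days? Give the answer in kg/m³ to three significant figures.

For an instantaneous plane source, C(x,t) = M/(n_e·A·√(4πDt)) · exp(−(x−vt)²/(4Dt)), with n_e·A the pore (flow) area.
Plume center vt = 0.0609 × 1590 = 96.831 m, so the well at 226 m is 129.169 m downgradient of the peak.
√(4πDt) = 209.7 m, giving peak height M/(n_e·A·√(4πDt)) = 0.398/(0.43 × 8.04 × 209.7) = 0.0005490 kg/m³.
(x−vt)²/(4Dt) = (129.169)²/(4 × 2.20 × 1590) = 1.192; exp(−1.192) = 0.3036.
C = 0.0005490 × 0.3036 = 0.000167 kg/m³.

0.000167 kg/m³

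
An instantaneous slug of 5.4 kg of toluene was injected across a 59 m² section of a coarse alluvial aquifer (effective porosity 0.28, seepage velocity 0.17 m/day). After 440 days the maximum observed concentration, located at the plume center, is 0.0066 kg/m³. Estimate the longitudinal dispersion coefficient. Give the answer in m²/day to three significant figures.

0.444 m²/day

At the plume center C_max = M/(n_e·A·√(4πDt)), so D = M²/(4πt·(n_e·A·C_max)²).
n_e·A·C_max = 0.28 × 59 × 0.0066 = 0.1090 kg/m.
D = 5.4²/(4π × 440 × 0.1090²) = 0.444 m²/day.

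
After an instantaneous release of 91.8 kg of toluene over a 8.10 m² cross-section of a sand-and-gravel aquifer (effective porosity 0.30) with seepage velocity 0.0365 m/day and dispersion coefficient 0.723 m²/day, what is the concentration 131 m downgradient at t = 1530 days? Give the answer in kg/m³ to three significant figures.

For an instantaneous plane source, C(x,t) = M/(n_e·A·√(4πDt)) · exp(−(x−vt)²/(4Dt)), with n_e·A the pore (flow) area.
Plume center vt = 0.0365 × 1530 = 55.845 m, so the well at 131 m is 75.155 m downgradient of the peak.
√(4πDt) = 117.9 m, giving peak height M/(n_e·A·√(4πDt)) = 91.8/(0.30 × 8.10 × 117.9) = 0.3204 kg/m³.
(x−vt)²/(4Dt) = (75.155)²/(4 × 0.723 × 1530) = 1.277; exp(−1.277) = 0.2789.
C = 0.3204 × 0.2789 = 0.0894 kg/m³.

0.0894 kg/m³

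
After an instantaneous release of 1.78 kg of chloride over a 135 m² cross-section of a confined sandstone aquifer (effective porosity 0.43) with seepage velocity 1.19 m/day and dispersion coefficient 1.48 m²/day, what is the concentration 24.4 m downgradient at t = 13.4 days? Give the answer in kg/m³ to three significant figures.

0.000789 kg/m³

For an instantaneous plane source, C(x,t) = M/(n_e·A·√(4πDt)) · exp(−(x−vt)²/(4Dt)), with n_e·A the pore (flow) area.
Plume center vt = 1.19 × 13.4 = 15.946 m, so the well at 24.4 m is 8.454 m downgradient of the peak.
√(4πDt) = 15.79 m, giving peak height M/(n_e·A·√(4πDt)) = 1.78/(0.43 × 135 × 15.79) = 0.001942 kg/m³.
(x−vt)²/(4Dt) = (8.454)²/(4 × 1.48 × 13.4) = 0.9009; exp(−0.9009) = 0.4062.
C = 0.001942 × 0.4062 = 0.000789 kg/m³.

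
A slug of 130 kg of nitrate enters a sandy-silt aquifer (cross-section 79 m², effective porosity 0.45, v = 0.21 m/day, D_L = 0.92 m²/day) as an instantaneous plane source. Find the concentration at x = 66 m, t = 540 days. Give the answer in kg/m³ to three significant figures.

0.0149 kg/m³

For an instantaneous plane source, C(x,t) = M/(n_e·A·√(4πDt)) · exp(−(x−vt)²/(4Dt)), with n_e·A the pore (flow) area.
Plume center vt = 0.21 × 540 = 113.4 m, so the well at 66 m is 47.4 m upgradient of the peak.
√(4πDt) = 79.01 m, giving peak height M/(n_e·A·√(4πDt)) = 130/(0.45 × 79 × 79.01) = 0.04628 kg/m³.
(x−vt)²/(4Dt) = (-47.4)²/(4 × 0.92 × 540) = 1.131; exp(−1.131) = 0.3227.
C = 0.04628 × 0.3227 = 0.0149 kg/m³.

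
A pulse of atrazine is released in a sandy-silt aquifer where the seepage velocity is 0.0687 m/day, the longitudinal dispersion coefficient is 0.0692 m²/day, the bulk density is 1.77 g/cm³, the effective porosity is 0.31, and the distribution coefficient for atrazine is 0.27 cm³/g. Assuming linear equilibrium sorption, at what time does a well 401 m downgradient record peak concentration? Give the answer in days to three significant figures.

Retardation factor R = 1 + ρ_b·K_d/n = 1 + 1.77 × 0.27/0.31 = 2.542.
Sorption retards both mechanisms: v_R = v/R = 0.02703 m/day, D_R = D/R = 0.02722 m²/day.
Peak time from v_R²t² + 2D_R t − x² = 0: t = (√(D_R² + v_R²x²) − D_R)/v_R².
√(D_R² + v_R²x²) = √(0.02722² + 0.02703² × 401²) = 10.84; v_R² = 0.0007306.
t = (10.84 − 0.02722)/0.0007306 = 14800 days.

14800 days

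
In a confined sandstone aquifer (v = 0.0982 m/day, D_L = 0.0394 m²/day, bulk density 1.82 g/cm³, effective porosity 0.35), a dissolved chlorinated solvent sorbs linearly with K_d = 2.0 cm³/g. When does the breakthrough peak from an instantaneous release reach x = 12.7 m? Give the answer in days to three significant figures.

1430 days

Retardation factor R = 1 + ρ_b·K_d/n = 1 + 1.82 × 2.0/0.35 = 11.40.
Sorption retards both mechanisms: v_R = v/R = 0.008614 m/day, D_R = D/R = 0.003456 m²/day.
Peak time from v_R²t² + 2D_R t − x² = 0: t = (√(D_R² + v_R²x²) − D_R)/v_R².
√(D_R² + v_R²x²) = √(0.003456² + 0.008614² × 12.7²) = 0.1095; v_R² = 7.420e-05.
t = (0.1095 − 0.003456)/7.420e-05 = 1430 days.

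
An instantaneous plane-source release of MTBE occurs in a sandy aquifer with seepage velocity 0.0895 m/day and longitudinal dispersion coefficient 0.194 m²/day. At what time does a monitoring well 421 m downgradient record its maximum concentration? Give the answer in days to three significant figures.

4680 days

For the 1D instantaneous-source solution, setting ∂C/∂t = 0 at fixed x gives v²t² + 2Dt − x² = 0, so t = (√(D² + v²x²) − D)/v².
√(D² + v²x²) = √(0.194² + 0.0895² × 421²) = 37.68; v² = 0.00801025.
t = (37.68 − 0.194)/0.00801025 = 4680 days (vs. the pure-advection estimate x/v = 4700 d).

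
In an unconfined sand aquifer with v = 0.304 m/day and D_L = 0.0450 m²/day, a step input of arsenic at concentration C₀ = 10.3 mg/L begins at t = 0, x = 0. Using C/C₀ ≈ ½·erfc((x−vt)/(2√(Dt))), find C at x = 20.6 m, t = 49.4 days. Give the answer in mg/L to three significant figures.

For a continuous step input, C/C₀ ≈ ½·erfc((x−vt)/(2√(Dt))).
vt = 0.304 × 49.4 = 15.0176 m and 2√(Dt) = 2√(0.0450 × 49.4) = 2.982 m.
Argument (x−vt)/(2√(Dt)) = (20.6 − 15.0176)/2.982 = 1.872; ½·erfc(1.872) = 0.004056.
C = 10.3 × 0.004056 = 0.0418 mg/L.

0.0418 mg/L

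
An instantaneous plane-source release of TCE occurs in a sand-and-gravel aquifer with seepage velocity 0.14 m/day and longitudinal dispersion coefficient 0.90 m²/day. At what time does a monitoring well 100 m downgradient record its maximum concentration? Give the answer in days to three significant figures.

670 days

For the 1D instantaneous-source solution, setting ∂C/∂t = 0 at fixed x gives v²t² + 2Dt − x² = 0, so t = (√(D² + v²x²) − D)/v².
√(D² + v²x²) = √(0.90² + 0.14² × 100²) = 14.03; v² = 0.0196.
t = (14.03 − 0.90)/0.0196 = 670 days (vs. the pure-advection estimate x/v = 714 d).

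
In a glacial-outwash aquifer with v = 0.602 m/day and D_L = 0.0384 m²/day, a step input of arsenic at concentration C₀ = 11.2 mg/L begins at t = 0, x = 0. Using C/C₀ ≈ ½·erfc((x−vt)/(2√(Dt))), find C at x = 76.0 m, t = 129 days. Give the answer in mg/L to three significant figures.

For a continuous step input, C/C₀ ≈ ½·erfc((x−vt)/(2√(Dt))).
vt = 0.602 × 129 = 77.658 m and 2√(Dt) = 2√(0.0384 × 129) = 4.451 m.
Argument (x−vt)/(2√(Dt)) = (76.0 − 77.658)/4.451 = -0.3725; ½·erfc(-0.3725) = 0.7008.
C = 11.2 × 0.7008 = 7.85 mg/L.

7.85 mg/L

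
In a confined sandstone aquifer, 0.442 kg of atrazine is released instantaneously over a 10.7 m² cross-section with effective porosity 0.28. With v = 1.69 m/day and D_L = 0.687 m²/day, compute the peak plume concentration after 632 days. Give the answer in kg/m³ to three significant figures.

0.00200 kg/m³

The peak of an instantaneous 1D plume sits at x = vt; there the Gaussian factor is 1 and C_max = M/(n_e·A·√(4πDt)), where n_e·A is the pore area the mass is dissolved in.
√(4πDt) = √(4π × 0.687 × 632) = 73.87 m, so C_max = 0.442/(0.28 × 10.7 × 73.87) = 0.00200 kg/m³.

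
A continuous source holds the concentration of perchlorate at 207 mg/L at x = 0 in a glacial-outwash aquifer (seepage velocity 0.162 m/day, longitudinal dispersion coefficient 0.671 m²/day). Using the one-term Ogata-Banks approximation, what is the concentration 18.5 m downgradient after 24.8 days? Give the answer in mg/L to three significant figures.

For a continuous step input, C/C₀ ≈ ½·erfc((x−vt)/(2√(Dt))).
vt = 0.162 × 24.8 = 4.0176 m and 2√(Dt) = 2√(0.671 × 24.8) = 8.159 m.
Argument (x−vt)/(2√(Dt)) = (18.5 − 4.0176)/8.159 = 1.775; ½·erfc(1.775) = 0.006033.
C = 207 × 0.006033 = 1.25 mg/L.

1.25 mg/L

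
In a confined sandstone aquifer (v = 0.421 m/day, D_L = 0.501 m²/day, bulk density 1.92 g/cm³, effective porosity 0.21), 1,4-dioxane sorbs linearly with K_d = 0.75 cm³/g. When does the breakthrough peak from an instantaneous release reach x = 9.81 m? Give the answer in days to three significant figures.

162 days

Retardation factor R = 1 + ρ_b·K_d/n = 1 + 1.92 × 0.75/0.21 = 7.857.
Sorption retards both mechanisms: v_R = v/R = 0.05358 m/day, D_R = D/R = 0.06376 m²/day.
Peak time from v_R²t² + 2D_R t − x² = 0: t = (√(D_R² + v_R²x²) − D_R)/v_R².
√(D_R² + v_R²x²) = √(0.06376² + 0.05358² × 9.81²) = 0.5295; v_R² = 0.002871.
t = (0.5295 − 0.06376)/0.002871 = 162 days.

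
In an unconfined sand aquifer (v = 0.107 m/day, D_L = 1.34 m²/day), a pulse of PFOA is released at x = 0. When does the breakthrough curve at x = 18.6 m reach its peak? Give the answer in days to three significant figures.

For the 1D instantaneous-source solution, setting ∂C/∂t = 0 at fixed x gives v²t² + 2Dt − x² = 0, so t = (√(D² + v²x²) − D)/v².
√(D² + v²x²) = √(1.34² + 0.107² × 18.6²) = 2.399; v² = 0.011449.
t = (2.399 − 1.34)/0.011449 = 92.5 days (vs. the pure-advection estimate x/v = 174 d).

92.5 days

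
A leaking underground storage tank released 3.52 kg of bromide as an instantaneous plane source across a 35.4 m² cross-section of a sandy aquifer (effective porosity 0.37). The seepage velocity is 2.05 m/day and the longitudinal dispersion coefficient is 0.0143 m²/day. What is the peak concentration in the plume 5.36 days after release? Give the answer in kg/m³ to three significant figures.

The peak of an instantaneous 1D plume sits at x = vt; there the Gaussian factor is 1 and C_max = M/(n_e·A·√(4πDt)), where n_e·A is the pore area the mass is dissolved in.
√(4πDt) = √(4π × 0.0143 × 5.36) = 0.9814 m, so C_max = 3.52/(0.37 × 35.4 × 0.9814) = 0.274 kg/m³.

0.274 kg/m³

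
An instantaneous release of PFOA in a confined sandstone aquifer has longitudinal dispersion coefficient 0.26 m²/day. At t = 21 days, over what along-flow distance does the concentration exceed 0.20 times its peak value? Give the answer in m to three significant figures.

11.9 m

The plume is Gaussian with σ = √(2Dt) = √(2 × 0.26 × 21) = 3.305 m.
C/C_peak = exp(−Δx²/(2σ²)) = 0.20 ⇒ Δx = σ·√(−2 ln 0.20) = 3.305 × 1.794 = 5.929 m.
Width = 2Δx = 11.9 m.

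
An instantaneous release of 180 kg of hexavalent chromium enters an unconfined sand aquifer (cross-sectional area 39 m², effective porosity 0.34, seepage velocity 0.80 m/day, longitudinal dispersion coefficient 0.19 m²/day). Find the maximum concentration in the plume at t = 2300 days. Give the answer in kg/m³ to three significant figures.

The peak of an instantaneous 1D plume sits at x = vt; there the Gaussian factor is 1 and C_max = M/(n_e·A·√(4πDt)), where n_e·A is the pore area the mass is dissolved in.
√(4πDt) = √(4π × 0.19 × 2300) = 74.10 m, so C_max = 180/(0.34 × 39 × 74.10) = 0.183 kg/m³.

0.183 kg/m³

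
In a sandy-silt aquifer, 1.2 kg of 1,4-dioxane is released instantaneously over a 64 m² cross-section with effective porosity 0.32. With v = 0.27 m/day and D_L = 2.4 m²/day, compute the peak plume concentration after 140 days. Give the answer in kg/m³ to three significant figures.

0.000902 kg/m³

The peak of an instantaneous 1D plume sits at x = vt; there the Gaussian factor is 1 and C_max = M/(n_e·A·√(4πDt)), where n_e·A is the pore area the mass is dissolved in.
√(4πDt) = √(4π × 2.4 × 140) = 64.98 m, so C_max = 1.2/(0.32 × 64 × 64.98) = 0.000902 kg/m³.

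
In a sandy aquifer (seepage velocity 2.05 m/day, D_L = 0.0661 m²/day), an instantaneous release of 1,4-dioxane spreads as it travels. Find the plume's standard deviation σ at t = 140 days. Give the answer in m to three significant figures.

Dispersive spreading gives a Gaussian with σ² = 2Dt; advection only shifts the center.
σ = √(2 × 0.0661 × 140) = 4.30 m.

4.30 m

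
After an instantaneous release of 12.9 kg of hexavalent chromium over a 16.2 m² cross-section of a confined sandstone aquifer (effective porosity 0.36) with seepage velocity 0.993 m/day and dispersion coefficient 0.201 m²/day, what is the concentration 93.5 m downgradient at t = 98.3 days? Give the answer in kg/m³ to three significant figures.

For an instantaneous plane source, C(x,t) = M/(n_e·A·√(4πDt)) · exp(−(x−vt)²/(4Dt)), with n_e·A the pore (flow) area.
Plume center vt = 0.993 × 98.3 = 97.6119 m, so the well at 93.5 m is 4.1119 m upgradient of the peak.
√(4πDt) = 15.76 m, giving peak height M/(n_e·A·√(4πDt)) = 12.9/(0.36 × 16.2 × 15.76) = 0.1404 kg/m³.
(x−vt)²/(4Dt) = (-4.1119)²/(4 × 0.201 × 98.3) = 0.2139; exp(−0.2139) = 0.8074.
C = 0.1404 × 0.8074 = 0.113 kg/m³.

0.113 kg/m³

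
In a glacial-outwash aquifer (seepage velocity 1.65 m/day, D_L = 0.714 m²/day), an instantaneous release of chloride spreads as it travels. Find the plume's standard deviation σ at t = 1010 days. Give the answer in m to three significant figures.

38.0 m

Dispersive spreading gives a Gaussian with σ² = 2Dt; advection only shifts the center.
σ = √(2 × 0.714 × 1010) = 38.0 m.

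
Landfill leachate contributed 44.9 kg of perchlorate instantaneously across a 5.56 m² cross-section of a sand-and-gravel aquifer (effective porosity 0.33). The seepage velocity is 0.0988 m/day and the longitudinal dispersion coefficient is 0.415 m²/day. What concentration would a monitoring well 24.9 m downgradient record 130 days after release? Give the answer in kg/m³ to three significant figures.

For an instantaneous plane source, C(x,t) = M/(n_e·A·√(4πDt)) · exp(−(x−vt)²/(4Dt)), with n_e·A the pore (flow) area.
Plume center vt = 0.0988 × 130 = 12.844 m, so the well at 24.9 m is 12.056 m downgradient of the peak.
√(4πDt) = 26.04 m, giving peak height M/(n_e·A·√(4πDt)) = 44.9/(0.33 × 5.56 × 26.04) = 0.9398 kg/m³.
(x−vt)²/(4Dt) = (12.056)²/(4 × 0.415 × 130) = 0.6735; exp(−0.6735) = 0.5099.
C = 0.9398 × 0.5099 = 0.479 kg/m³.

0.479 kg/m³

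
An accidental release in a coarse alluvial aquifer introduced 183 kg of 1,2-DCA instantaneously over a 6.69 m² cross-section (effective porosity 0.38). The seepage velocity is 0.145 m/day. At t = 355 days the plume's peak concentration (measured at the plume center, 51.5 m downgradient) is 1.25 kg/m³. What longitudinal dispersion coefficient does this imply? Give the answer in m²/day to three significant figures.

At the plume center C_max = M/(n_e·A·√(4πDt)), so D = M²/(4πt·(n_e·A·C_max)²).
n_e·A·C_max = 0.38 × 6.69 × 1.25 = 3.178 kg/m.
D = 183²/(4π × 355 × 3.178²) = 0.743 m²/day.

0.743 m²/day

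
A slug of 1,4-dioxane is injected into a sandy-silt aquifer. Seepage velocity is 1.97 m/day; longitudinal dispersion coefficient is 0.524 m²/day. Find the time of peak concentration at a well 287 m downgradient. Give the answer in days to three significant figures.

For the 1D instantaneous-source solution, setting ∂C/∂t = 0 at fixed x gives v²t² + 2Dt − x² = 0, so t = (√(D² + v²x²) − D)/v².
√(D² + v²x²) = √(0.524² + 1.97² × 287²) = 565.4; v² = 3.8809.
t = (565.4 − 0.524)/3.8809 = 146 days (vs. the pure-advection estimate x/v = 146 d).

146 days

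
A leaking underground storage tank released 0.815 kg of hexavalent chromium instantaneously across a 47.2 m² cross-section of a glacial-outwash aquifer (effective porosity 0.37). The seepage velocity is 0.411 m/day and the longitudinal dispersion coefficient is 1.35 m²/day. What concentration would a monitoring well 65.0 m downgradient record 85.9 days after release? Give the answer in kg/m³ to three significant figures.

For an instantaneous plane source, C(x,t) = M/(n_e·A·√(4πDt)) · exp(−(x−vt)²/(4Dt)), with n_e·A the pore (flow) area.
Plume center vt = 0.411 × 85.9 = 35.3049 m, so the well at 65.0 m is 29.6951 m downgradient of the peak.
√(4πDt) = 38.17 m, giving peak height M/(n_e·A·√(4πDt)) = 0.815/(0.37 × 47.2 × 38.17) = 0.001223 kg/m³.
(x−vt)²/(4Dt) = (29.6951)²/(4 × 1.35 × 85.9) = 1.901; exp(−1.901) = 0.1494.
C = 0.001223 × 0.1494 = 0.000183 kg/m³.

0.000183 kg/m³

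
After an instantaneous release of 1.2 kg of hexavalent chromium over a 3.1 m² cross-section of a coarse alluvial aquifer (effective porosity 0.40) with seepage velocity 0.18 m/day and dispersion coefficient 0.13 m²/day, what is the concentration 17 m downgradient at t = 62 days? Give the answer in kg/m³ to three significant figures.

For an instantaneous plane source, C(x,t) = M/(n_e·A·√(4πDt)) · exp(−(x−vt)²/(4Dt)), with n_e·A the pore (flow) area.
Plume center vt = 0.18 × 62 = 11.16 m, so the well at 17 m is 5.84 m downgradient of the peak.
√(4πDt) = 10.06 m, giving peak height M/(n_e·A·√(4πDt)) = 1.2/(0.40 × 3.1 × 10.06) = 0.09620 kg/m³.
(x−vt)²/(4Dt) = (5.84)²/(4 × 0.13 × 62) = 1.058; exp(−1.058) = 0.3471.
C = 0.09620 × 0.3471 = 0.0334 kg/m³.

0.0334 kg/m³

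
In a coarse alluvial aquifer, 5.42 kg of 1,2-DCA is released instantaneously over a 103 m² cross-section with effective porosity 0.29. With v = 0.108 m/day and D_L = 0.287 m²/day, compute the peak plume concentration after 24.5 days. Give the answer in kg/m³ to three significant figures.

0.0193 kg/m³

The peak of an instantaneous 1D plume sits at x = vt; there the Gaussian factor is 1 and C_max = M/(n_e·A·√(4πDt)), where n_e·A is the pore area the mass is dissolved in.
√(4πDt) = √(4π × 0.287 × 24.5) = 9.400 m, so C_max = 5.42/(0.29 × 103 × 9.400) = 0.0193 kg/m³.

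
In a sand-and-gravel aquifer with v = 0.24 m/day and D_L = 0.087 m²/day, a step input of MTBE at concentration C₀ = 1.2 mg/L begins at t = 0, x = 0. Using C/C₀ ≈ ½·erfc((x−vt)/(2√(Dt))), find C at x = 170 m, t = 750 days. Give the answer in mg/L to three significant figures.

0.971 mg/L

For a continuous step input, C/C₀ ≈ ½·erfc((x−vt)/(2√(Dt))).
vt = 0.24 × 750 = 180 m and 2√(Dt) = 2√(0.087 × 750) = 16.16 m.
Argument (x−vt)/(2√(Dt)) = (170 − 180)/16.16 = -0.6188; ½·erfc(-0.6188) = 0.8092.
C = 1.2 × 0.8092 = 0.971 mg/L.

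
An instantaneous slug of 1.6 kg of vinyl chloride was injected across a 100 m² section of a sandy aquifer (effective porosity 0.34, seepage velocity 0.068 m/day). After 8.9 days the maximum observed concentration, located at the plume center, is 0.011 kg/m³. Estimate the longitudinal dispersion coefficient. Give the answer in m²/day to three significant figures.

0.164 m²/day

At the plume center C_max = M/(n_e·A·√(4πDt)), so D = M²/(4πt·(n_e·A·C_max)²).
n_e·A·C_max = 0.34 × 100 × 0.011 = 0.3740 kg/m.
D = 1.6²/(4π × 8.9 × 0.3740²) = 0.164 m²/day.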